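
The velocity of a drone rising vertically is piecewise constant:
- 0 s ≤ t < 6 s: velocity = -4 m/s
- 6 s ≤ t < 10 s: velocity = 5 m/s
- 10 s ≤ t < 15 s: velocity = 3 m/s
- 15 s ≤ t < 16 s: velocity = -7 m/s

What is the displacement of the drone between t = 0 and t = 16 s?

Displacement is the signed area under the v-t curve.
0–6 s: -4 × 6 = -24 m
6–10 s: 5 × 4 = 20 m
10–15 s: 3 × 5 = 15 m
15–16 s: -7 × 1 = -7 m
Net displacement = 4 m

4 m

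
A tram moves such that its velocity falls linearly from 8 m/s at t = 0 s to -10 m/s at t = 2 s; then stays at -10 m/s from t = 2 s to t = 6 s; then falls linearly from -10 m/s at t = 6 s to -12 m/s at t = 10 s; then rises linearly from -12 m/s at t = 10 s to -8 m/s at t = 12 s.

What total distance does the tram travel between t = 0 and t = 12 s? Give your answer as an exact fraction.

1018/9 m

Total distance travelled is ∫|v| dt — sum the magnitudes of each area piece.
0–2 s: v = 0 at t = 8/9 s; triangle areas 32/9 + 50/9 = 82/9 m
2–6 s: |-10| × 4 = 40 m
6–10 s: |½(-10 + -12)(4)| = 44 m
10–12 s: |½(-12 + -8)(2)| = 20 m
Total distance = 1018/9 m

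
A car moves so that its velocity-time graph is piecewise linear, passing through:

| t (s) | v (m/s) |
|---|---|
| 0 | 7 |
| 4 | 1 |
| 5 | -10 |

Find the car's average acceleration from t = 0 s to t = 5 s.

Average acceleration = Δv/Δt = (-10 − 7)/(5 − 0) = -3.4 m/s².

-3.4 m/s²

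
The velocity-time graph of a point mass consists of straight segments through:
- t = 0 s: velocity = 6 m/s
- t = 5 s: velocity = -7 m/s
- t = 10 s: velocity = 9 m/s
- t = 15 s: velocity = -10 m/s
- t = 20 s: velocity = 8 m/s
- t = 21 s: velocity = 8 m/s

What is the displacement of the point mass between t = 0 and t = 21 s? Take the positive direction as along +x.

3 m

Displacement is the signed area under the v-t curve.
0–5 s: ½(6 + -7)(5) = -2.5 m
5–10 s: ½(-7 + 9)(5) = 5 m
10–15 s: ½(9 + -10)(5) = -2.5 m
15–20 s: ½(-10 + 8)(5) = -5 m
20–21 s: 8 × 1 = 8 m
Net displacement = 3 m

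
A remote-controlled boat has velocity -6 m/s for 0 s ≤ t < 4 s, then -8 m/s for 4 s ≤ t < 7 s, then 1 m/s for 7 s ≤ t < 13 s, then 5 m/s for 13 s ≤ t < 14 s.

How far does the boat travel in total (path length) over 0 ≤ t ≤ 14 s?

Distance (not displacement) is the total path length: add the absolute areas under v-t.
0–4 s: |-6| × 4 = 24 m
4–7 s: |-8| × 3 = 24 m
7–13 s: |1| × 6 = 6 m
13–14 s: |5| × 1 = 5 m
Total distance = 59 m

59 m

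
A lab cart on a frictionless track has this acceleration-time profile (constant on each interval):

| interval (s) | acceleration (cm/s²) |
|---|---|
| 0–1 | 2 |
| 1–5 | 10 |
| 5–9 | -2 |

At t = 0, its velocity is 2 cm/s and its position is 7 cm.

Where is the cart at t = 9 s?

266 cm

On each constant-a segment, Δv = aΔt and Δx = v₀Δt + ½aΔt²; chain segment to segment.
0–1 s: v starts 2 cm/s; Δx = 2·1 + ½·2·1² = 3 cm; v ends 4 cm/s.
1–5 s: v starts 4 cm/s; Δx = 4·4 + ½·10·4² = 96 cm; v ends 44 cm/s.
5–9 s: v starts 44 cm/s; Δx = 44·4 + ½·-2·4² = 160 cm; v ends 36 cm/s.
x(9) = 7 + Σ Δx = 266 cm.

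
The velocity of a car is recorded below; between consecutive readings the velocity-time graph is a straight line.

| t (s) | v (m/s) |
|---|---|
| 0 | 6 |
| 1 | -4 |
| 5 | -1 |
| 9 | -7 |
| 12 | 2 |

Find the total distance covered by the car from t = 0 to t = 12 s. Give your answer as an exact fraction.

1123/30 m

Total distance travelled is ∫|v| dt — sum the magnitudes of each area piece.
0–1 s: v = 0 at t = 0.6 s; triangle areas 1.8 + 0.8 = 2.6 m
1–5 s: |½(-4 + -1)(4)| = 10 m
5–9 s: |½(-1 + -7)(4)| = 16 m
9–12 s: v = 0 at t = 34/3 s; triangle areas 49/6 + 2/3 = 53/6 m
Total distance = 1123/30 m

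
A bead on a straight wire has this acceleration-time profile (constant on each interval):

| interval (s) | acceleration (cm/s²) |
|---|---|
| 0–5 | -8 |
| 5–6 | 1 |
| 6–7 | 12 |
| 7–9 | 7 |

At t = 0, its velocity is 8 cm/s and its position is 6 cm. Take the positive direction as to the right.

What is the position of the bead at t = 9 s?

On each constant-a segment, Δv = aΔt and Δx = v₀Δt + ½aΔt²; chain segment to segment.
0–5 s: v starts 8 cm/s; Δx = 8·5 + ½·-8·5² = -60 cm; v ends -32 cm/s.
5–6 s: v starts -32 cm/s; Δx = -32·1 + ½·1·1² = -31.5 cm; v ends -31 cm/s.
6–7 s: v starts -31 cm/s; Δx = -31·1 + ½·12·1² = -25 cm; v ends -19 cm/s.
7–9 s: v starts -19 cm/s; Δx = -19·2 + ½·7·2² = -24 cm; v ends -5 cm/s.
x(9) = 6 + Σ Δx = -134.5 cm.

-134.5 cm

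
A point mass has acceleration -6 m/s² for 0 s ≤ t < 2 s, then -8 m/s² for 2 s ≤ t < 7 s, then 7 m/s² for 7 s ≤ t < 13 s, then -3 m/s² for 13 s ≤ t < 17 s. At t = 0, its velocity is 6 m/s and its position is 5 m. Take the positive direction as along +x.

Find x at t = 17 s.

On each constant-a segment, Δv = aΔt and Δx = v₀Δt + ½aΔt²; chain segment to segment.
0–2 s: v starts 6 m/s; Δx = 6·2 + ½·-6·2² = 0 m; v ends -6 m/s.
2–7 s: v starts -6 m/s; Δx = -6·5 + ½·-8·5² = -130 m; v ends -46 m/s.
7–13 s: v starts -46 m/s; Δx = -46·6 + ½·7·6² = -150 m; v ends -4 m/s.
13–17 s: v starts -4 m/s; Δx = -4·4 + ½·-3·4² = -40 m; v ends -16 m/s.
x(17) = 5 + Σ Δx = -315 m.

-315 m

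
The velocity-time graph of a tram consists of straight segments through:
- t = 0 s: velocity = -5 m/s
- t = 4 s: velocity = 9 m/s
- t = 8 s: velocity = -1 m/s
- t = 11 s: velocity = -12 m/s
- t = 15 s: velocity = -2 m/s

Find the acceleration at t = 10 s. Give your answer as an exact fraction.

-11/3 m/s²

Acceleration is the slope of the v-t graph on 8–11 s: (-12 − -1)/(11 − 8) = -11/3 m/s².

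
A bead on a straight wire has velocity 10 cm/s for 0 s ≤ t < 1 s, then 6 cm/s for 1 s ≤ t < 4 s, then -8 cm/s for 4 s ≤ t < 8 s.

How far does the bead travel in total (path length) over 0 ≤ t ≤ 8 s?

Total distance travelled is ∫|v| dt — sum the magnitudes of each area piece.
0–1 s: |10| × 1 = 10 cm
1–4 s: |6| × 3 = 18 cm
4–8 s: |-8| × 4 = 32 cm
Total distance = 60 cm

60 cm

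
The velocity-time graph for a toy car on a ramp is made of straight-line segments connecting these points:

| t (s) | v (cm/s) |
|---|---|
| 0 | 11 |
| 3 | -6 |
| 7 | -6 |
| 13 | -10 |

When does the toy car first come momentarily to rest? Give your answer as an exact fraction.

v changes sign on 0–3 s (from 11 to -6); the graph is linear there, so v = 0 at t = 0 + (-11)·(3 − 0)/(-6 − 11) = 33/17 s.

t = 33/17 s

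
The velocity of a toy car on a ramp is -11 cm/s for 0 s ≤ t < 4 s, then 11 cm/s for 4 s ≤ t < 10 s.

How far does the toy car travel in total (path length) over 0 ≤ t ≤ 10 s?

Distance (not displacement) is the total path length: add the absolute areas under v-t.
0–4 s: |-11| × 4 = 44 cm
4–10 s: |11| × 6 = 66 cm
Total distance = 110 cm

110 cm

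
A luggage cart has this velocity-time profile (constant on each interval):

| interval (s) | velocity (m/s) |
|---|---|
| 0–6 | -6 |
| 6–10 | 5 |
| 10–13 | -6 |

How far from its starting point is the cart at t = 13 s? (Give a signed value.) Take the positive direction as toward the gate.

-34 m

Displacement is the signed area under the v-t curve.
0–6 s: -6 × 6 = -36 m
6–10 s: 5 × 4 = 20 m
10–13 s: -6 × 3 = -18 m
Net displacement = -34 m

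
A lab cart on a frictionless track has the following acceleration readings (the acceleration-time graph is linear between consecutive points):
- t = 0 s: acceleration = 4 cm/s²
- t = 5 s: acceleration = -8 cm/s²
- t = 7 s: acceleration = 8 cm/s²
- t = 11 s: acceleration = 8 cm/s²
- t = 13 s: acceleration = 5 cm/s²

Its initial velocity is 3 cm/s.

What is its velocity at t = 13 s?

38 cm/s

Δv equals the area under the a-t graph; then v = v₀ + Δv.
0–5 s: ½(4 + -8)(5) = -10 cm/s
5–7 s: ½(-8 + 8)(2) = 0 cm/s
7–11 s: 8 × 4 = 32 cm/s
11–13 s: ½(8 + 5)(2) = 13 cm/s
Δv = 35 cm/s, so v(13) = 3 + (35) = 38 cm/s.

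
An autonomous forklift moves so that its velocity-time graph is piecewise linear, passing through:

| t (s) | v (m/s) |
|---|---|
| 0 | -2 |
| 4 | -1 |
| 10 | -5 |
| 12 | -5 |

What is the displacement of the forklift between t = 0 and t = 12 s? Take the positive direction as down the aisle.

-34 m

Displacement is the signed area under the v-t curve.
0–4 s: ½(-2 + -1)(4) = -6 m
4–10 s: ½(-1 + -5)(6) = -18 m
10–12 s: -5 × 2 = -10 m
Net displacement = -34 m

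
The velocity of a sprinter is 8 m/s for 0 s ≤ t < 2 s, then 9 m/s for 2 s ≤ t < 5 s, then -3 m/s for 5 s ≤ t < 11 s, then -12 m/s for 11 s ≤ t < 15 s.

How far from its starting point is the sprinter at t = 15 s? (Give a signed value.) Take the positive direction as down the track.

Net displacement equals the area under the velocity-time graph (areas below the axis count negative).
0–2 s: 8 × 2 = 16 m
2–5 s: 9 × 3 = 27 m
5–11 s: -3 × 6 = -18 m
11–15 s: -12 × 4 = -48 m
Net displacement = -23 m

-23 m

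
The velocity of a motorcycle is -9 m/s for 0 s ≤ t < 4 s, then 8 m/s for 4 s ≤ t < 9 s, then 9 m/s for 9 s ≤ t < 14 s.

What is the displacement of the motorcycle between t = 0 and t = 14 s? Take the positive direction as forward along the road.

Net displacement equals the area under the velocity-time graph (areas below the axis count negative).
0–4 s: -9 × 4 = -36 m
4–9 s: 8 × 5 = 40 m
9–14 s: 9 × 5 = 45 m
Net displacement = 49 m

49 m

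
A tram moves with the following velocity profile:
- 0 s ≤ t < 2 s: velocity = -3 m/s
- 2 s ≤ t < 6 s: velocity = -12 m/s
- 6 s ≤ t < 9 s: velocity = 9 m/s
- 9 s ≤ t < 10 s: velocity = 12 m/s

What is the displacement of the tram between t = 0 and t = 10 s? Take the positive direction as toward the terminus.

-15 m

Displacement is the signed area under the v-t curve.
0–2 s: -3 × 2 = -6 m
2–6 s: -12 × 4 = -48 m
6–9 s: 9 × 3 = 27 m
9–10 s: 12 × 1 = 12 m
Net displacement = -15 m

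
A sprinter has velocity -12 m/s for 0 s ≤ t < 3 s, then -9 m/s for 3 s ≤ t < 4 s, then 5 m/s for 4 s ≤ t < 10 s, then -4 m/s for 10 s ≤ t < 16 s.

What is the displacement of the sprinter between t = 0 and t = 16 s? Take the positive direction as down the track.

Net displacement equals the area under the velocity-time graph (areas below the axis count negative).
0–3 s: -12 × 3 = -36 m
3–4 s: -9 × 1 = -9 m
4–10 s: 5 × 6 = 30 m
10–16 s: -4 × 6 = -24 m
Net displacement = -39 m

-39 m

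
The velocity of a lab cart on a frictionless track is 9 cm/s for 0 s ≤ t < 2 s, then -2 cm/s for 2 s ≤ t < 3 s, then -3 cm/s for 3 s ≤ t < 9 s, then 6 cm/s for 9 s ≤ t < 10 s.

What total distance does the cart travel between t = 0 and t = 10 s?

44 cm

Total distance travelled is ∫|v| dt — sum the magnitudes of each area piece.
0–2 s: |9| × 2 = 18 cm
2–3 s: |-2| × 1 = 2 cm
3–9 s: |-3| × 6 = 18 cm
9–10 s: |6| × 1 = 6 cm
Total distance = 44 cm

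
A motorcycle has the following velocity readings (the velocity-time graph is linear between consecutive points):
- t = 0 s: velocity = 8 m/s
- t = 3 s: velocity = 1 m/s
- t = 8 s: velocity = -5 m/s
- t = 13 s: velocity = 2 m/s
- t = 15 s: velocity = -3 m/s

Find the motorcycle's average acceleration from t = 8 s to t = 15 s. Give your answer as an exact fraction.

2/7 m/s²

Average acceleration = Δv/Δt = (-3 − -5)/(15 − 8) = 2/7 m/s².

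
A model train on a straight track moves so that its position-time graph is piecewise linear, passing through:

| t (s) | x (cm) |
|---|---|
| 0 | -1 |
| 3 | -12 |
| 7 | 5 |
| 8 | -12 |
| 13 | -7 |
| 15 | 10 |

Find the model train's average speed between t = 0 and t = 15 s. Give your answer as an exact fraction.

67/15 cm/s

Average speed = (total path length)/(elapsed time); on a piecewise-linear x-t graph the path length is Σ|Δx|.
0–3 s: |Δx| = |-12 − -1| = 11 cm
3–7 s: |Δx| = |5 − -12| = 17 cm
7–8 s: |Δx| = |-12 − 5| = 17 cm
8–13 s: |Δx| = |-7 − -12| = 5 cm
13–15 s: |Δx| = |10 − -7| = 17 cm
Total path = 67 cm; average speed = 67/15 = 67/15 cm/s.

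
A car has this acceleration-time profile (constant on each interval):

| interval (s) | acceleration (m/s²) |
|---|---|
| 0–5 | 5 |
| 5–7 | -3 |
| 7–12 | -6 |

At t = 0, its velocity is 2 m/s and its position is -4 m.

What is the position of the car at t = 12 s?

On each constant-a segment, Δv = aΔt and Δx = v₀Δt + ½aΔt²; chain segment to segment.
0–5 s: v starts 2 m/s; Δx = 2·5 + ½·5·5² = 72.5 m; v ends 27 m/s.
5–7 s: v starts 27 m/s; Δx = 27·2 + ½·-3·2² = 48 m; v ends 21 m/s.
7–12 s: v starts 21 m/s; Δx = 21·5 + ½·-6·5² = 30 m; v ends -9 m/s.
x(12) = -4 + Σ Δx = 146.5 m.

146.5 m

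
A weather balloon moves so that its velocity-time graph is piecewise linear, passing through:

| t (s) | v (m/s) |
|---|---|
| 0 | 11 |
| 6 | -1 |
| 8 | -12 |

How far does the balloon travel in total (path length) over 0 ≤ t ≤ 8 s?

43.5 m

Distance (not displacement) is the total path length: add the absolute areas under v-t.
0–6 s: v = 0 at t = 5.5 s; triangle areas 30.25 + 0.25 = 30.5 m
6–8 s: |½(-1 + -12)(2)| = 13 m
Total distance = 43.5 m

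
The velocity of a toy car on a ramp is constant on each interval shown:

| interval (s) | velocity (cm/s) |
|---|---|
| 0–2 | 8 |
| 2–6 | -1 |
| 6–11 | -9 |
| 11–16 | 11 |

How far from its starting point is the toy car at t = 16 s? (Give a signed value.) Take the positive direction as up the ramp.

Net displacement equals the area under the velocity-time graph (areas below the axis count negative).
0–2 s: 8 × 2 = 16 cm
2–6 s: -1 × 4 = -4 cm
6–11 s: -9 × 5 = -45 cm
11–16 s: 11 × 5 = 55 cm
Net displacement = 22 cm

22 cm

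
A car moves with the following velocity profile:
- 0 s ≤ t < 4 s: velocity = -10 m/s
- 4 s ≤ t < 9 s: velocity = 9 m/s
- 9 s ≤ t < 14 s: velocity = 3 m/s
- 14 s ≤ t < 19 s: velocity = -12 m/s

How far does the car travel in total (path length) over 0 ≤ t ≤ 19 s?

Total distance travelled is ∫|v| dt — sum the magnitudes of each area piece.
0–4 s: |-10| × 4 = 40 m
4–9 s: |9| × 5 = 45 m
9–14 s: |3| × 5 = 15 m
14–19 s: |-12| × 5 = 60 m
Total distance = 160 m

160 m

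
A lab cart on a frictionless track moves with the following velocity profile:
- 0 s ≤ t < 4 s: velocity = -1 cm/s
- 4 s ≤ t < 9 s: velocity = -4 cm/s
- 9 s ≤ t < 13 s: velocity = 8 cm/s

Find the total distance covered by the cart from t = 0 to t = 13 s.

56 cm

Distance (not displacement) is the total path length: add the absolute areas under v-t.
0–4 s: |-1| × 4 = 4 cm
4–9 s: |-4| × 5 = 20 cm
9–13 s: |8| × 4 = 32 cm
Total distance = 56 cm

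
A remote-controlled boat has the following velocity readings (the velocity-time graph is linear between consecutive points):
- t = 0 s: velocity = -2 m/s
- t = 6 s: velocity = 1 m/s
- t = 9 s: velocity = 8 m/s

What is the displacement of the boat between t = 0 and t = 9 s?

Displacement is the signed area under the v-t curve.
0–6 s: ½(-2 + 1)(6) = -3 m
6–9 s: ½(1 + 8)(3) = 13.5 m
Net displacement = 10.5 m

10.5 m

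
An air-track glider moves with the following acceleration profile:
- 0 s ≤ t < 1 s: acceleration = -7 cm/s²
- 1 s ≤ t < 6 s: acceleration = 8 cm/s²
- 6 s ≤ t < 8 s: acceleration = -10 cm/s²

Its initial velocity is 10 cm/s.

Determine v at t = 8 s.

23 cm/s

Δv equals the area under the a-t graph; then v = v₀ + Δv.
0–1 s: -7 × 1 = -7 cm/s
1–6 s: 8 × 5 = 40 cm/s
6–8 s: -10 × 2 = -20 cm/s
Δv = 13 cm/s, so v(8) = 10 + (13) = 23 cm/s.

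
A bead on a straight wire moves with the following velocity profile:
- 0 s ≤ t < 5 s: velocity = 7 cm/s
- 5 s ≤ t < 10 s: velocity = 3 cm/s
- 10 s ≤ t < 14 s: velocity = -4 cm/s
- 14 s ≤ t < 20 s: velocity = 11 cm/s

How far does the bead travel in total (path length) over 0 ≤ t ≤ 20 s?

Total distance travelled is ∫|v| dt — sum the magnitudes of each area piece.
0–5 s: |7| × 5 = 35 cm
5–10 s: |3| × 5 = 15 cm
10–14 s: |-4| × 4 = 16 cm
14–20 s: |11| × 6 = 66 cm
Total distance = 132 cm

132 cm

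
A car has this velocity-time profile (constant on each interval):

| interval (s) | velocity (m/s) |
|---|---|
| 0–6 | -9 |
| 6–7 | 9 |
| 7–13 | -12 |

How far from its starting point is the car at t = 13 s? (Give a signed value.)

Displacement is the signed area under the v-t curve.
0–6 s: -9 × 6 = -54 m
6–7 s: 9 × 1 = 9 m
7–13 s: -12 × 6 = -72 m
Net displacement = -117 m

-117 m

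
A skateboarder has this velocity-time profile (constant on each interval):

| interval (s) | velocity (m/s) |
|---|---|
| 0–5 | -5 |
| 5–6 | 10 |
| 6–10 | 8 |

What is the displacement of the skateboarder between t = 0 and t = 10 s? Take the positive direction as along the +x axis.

Displacement is the signed area under the v-t curve.
0–5 s: -5 × 5 = -25 m
5–6 s: 10 × 1 = 10 m
6–10 s: 8 × 4 = 32 m
Net displacement = 17 m

17 m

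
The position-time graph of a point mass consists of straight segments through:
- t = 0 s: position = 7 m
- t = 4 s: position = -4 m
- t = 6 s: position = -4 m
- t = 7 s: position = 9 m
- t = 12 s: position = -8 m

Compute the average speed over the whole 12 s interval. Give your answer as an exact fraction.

Average speed = (total path length)/(elapsed time); on a piecewise-linear x-t graph the path length is Σ|Δx|.
0–4 s: |Δx| = |-4 − 7| = 11 m
4–6 s: |Δx| = |-4 − -4| = 0 m
6–7 s: |Δx| = |9 − -4| = 13 m
7–12 s: |Δx| = |-8 − 9| = 17 m
Total path = 41 m; average speed = 41/12 = 41/12 m/s.

41/12 m/s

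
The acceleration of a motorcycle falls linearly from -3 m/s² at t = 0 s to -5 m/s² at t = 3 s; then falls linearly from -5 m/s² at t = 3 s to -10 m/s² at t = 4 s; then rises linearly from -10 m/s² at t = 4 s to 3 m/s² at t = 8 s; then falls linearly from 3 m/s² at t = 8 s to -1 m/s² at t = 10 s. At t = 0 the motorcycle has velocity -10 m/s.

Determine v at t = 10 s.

Δv equals the area under the a-t graph; then v = v₀ + Δv.
0–3 s: ½(-3 + -5)(3) = -12 m/s
3–4 s: ½(-5 + -10)(1) = -7.5 m/s
4–8 s: ½(-10 + 3)(4) = -14 m/s
8–10 s: ½(3 + -1)(2) = 2 m/s
Δv = -31.5 m/s, so v(10) = -10 + (-31.5) = -41.5 m/s.

-41.5 m/s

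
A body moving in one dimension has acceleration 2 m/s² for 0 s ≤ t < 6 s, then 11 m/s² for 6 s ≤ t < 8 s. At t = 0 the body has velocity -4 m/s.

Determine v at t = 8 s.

Δv equals the area under the a-t graph; then v = v₀ + Δv.
0–6 s: 2 × 6 = 12 m/s
6–8 s: 11 × 2 = 22 m/s
Δv = 34 m/s, so v(8) = -4 + (34) = 30 m/s.

30 m/s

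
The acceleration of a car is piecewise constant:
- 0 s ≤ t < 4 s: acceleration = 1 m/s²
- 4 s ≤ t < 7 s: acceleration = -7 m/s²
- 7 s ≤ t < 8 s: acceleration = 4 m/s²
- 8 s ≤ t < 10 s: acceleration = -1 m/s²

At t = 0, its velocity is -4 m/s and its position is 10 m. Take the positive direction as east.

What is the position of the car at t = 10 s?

-84.5 m

On each constant-a segment, Δv = aΔt and Δx = v₀Δt + ½aΔt²; chain segment to segment.
0–4 s: v starts -4 m/s; Δx = -4·4 + ½·1·4² = -8 m; v ends 0 m/s.
4–7 s: v starts 0 m/s; Δx = 0·3 + ½·-7·3² = -31.5 m; v ends -21 m/s.
7–8 s: v starts -21 m/s; Δx = -21·1 + ½·4·1² = -19 m; v ends -17 m/s.
8–10 s: v starts -17 m/s; Δx = -17·2 + ½·-1·2² = -36 m; v ends -19 m/s.
x(10) = 10 + Σ Δx = -84.5 m.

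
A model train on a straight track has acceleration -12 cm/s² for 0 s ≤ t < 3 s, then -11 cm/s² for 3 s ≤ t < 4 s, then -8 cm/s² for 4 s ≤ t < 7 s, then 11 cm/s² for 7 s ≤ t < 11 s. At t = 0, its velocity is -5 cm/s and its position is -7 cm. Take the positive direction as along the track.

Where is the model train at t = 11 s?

-530.5 cm

On each constant-a segment, Δv = aΔt and Δx = v₀Δt + ½aΔt²; chain segment to segment.
0–3 s: v starts -5 cm/s; Δx = -5·3 + ½·-12·3² = -69 cm; v ends -41 cm/s.
3–4 s: v starts -41 cm/s; Δx = -41·1 + ½·-11·1² = -46.5 cm; v ends -52 cm/s.
4–7 s: v starts -52 cm/s; Δx = -52·3 + ½·-8·3² = -192 cm; v ends -76 cm/s.
7–11 s: v starts -76 cm/s; Δx = -76·4 + ½·11·4² = -216 cm; v ends -32 cm/s.
x(11) = -7 + Σ Δx = -530.5 cm.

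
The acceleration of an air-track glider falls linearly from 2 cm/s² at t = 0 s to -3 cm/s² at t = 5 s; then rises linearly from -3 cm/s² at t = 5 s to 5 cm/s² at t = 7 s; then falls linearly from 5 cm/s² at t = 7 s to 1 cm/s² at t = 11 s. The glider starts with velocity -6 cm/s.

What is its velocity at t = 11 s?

Δv equals the area under the a-t graph; then v = v₀ + Δv.
0–5 s: ½(2 + -3)(5) = -2.5 cm/s
5–7 s: ½(-3 + 5)(2) = 2 cm/s
7–11 s: ½(5 + 1)(4) = 12 cm/s
Δv = 11.5 cm/s, so v(11) = -6 + (11.5) = 5.5 cm/s.

5.5 cm/s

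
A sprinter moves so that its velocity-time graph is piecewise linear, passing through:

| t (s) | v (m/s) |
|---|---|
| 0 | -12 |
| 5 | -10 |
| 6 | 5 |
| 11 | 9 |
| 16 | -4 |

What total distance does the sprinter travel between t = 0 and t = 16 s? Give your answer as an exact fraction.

Distance (not displacement) is the total path length: add the absolute areas under v-t.
0–5 s: |½(-12 + -10)(5)| = 55 m
5–6 s: v = 0 at t = 17/3 s; triangle areas 10/3 + 5/6 = 25/6 m
6–11 s: |½(5 + 9)(5)| = 35 m
11–16 s: v = 0 at t = 188/13 s; triangle areas 405/26 + 40/13 = 485/26 m
Total distance = 4400/39 m

4400/39 m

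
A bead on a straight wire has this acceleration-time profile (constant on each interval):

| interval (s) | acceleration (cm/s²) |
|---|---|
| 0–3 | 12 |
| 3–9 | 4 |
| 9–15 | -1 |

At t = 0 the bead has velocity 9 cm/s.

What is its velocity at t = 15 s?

63 cm/s

Δv equals the area under the a-t graph; then v = v₀ + Δv.
0–3 s: 12 × 3 = 36 cm/s
3–9 s: 4 × 6 = 24 cm/s
9–15 s: -1 × 6 = -6 cm/s
Δv = 54 cm/s, so v(15) = 9 + (54) = 63 cm/s.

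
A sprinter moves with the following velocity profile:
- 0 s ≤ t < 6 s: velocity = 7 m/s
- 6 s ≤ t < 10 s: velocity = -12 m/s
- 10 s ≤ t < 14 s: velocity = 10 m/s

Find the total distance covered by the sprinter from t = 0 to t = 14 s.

130 m

Distance (not displacement) is the total path length: add the absolute areas under v-t.
0–6 s: |7| × 6 = 42 m
6–10 s: |-12| × 4 = 48 m
10–14 s: |10| × 4 = 40 m
Total distance = 130 m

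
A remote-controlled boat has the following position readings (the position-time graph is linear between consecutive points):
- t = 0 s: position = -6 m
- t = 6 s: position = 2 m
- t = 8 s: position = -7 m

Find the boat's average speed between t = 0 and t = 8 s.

Average speed = (total path length)/(elapsed time); on a piecewise-linear x-t graph the path length is Σ|Δx|.
0–6 s: |Δx| = |2 − -6| = 8 m
6–8 s: |Δx| = |-7 − 2| = 9 m
Total path = 17 m; average speed = 17/8 = 2.125 m/s.

2.125 m/s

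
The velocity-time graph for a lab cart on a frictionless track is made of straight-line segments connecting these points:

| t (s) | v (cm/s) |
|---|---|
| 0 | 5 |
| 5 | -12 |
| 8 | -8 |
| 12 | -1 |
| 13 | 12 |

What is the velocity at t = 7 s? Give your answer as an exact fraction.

-28/3 cm/s

On 5–8 s the graph is linear from -12 to -8 cm/s: v(7) = -12 + (-8 − -12)·(7 − 5)/(8 − 5) = -28/3 cm/s.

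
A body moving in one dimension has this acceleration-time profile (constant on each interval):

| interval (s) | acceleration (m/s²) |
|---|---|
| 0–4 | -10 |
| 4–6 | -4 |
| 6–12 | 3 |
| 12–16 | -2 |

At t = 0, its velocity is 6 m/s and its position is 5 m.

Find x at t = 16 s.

-437 m

On each constant-a segment, Δv = aΔt and Δx = v₀Δt + ½aΔt²; chain segment to segment.
0–4 s: v starts 6 m/s; Δx = 6·4 + ½·-10·4² = -56 m; v ends -34 m/s.
4–6 s: v starts -34 m/s; Δx = -34·2 + ½·-4·2² = -76 m; v ends -42 m/s.
6–12 s: v starts -42 m/s; Δx = -42·6 + ½·3·6² = -198 m; v ends -24 m/s.
12–16 s: v starts -24 m/s; Δx = -24·4 + ½·-2·4² = -112 m; v ends -32 m/s.
x(16) = 5 + Σ Δx = -437 m.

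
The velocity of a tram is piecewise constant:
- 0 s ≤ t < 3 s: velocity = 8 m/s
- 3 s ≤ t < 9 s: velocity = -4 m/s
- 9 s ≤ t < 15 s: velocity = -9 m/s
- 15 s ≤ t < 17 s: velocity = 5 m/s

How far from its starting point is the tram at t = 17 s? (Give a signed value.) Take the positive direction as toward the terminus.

Displacement is the signed area under the v-t curve.
0–3 s: 8 × 3 = 24 m
3–9 s: -4 × 6 = -24 m
9–15 s: -9 × 6 = -54 m
15–17 s: 5 × 2 = 10 m
Net displacement = -44 m

-44 m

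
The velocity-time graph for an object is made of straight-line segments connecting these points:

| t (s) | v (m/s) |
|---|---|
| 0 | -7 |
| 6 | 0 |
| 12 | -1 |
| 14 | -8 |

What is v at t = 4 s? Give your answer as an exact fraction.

On 0–6 s the graph is linear from -7 to 0 m/s: v(4) = -7 + (0 − -7)·(4 − 0)/(6 − 0) = -7/3 m/s.

-7/3 m/s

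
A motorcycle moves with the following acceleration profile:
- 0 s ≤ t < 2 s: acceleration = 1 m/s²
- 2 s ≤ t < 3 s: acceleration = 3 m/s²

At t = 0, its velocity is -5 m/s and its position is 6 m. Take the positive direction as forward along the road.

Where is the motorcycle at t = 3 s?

On each constant-a segment, Δv = aΔt and Δx = v₀Δt + ½aΔt²; chain segment to segment.
0–2 s: v starts -5 m/s; Δx = -5·2 + ½·1·2² = -8 m; v ends -3 m/s.
2–3 s: v starts -3 m/s; Δx = -3·1 + ½·3·1² = -1.5 m; v ends 0 m/s.
x(3) = 6 + Σ Δx = -3.5 m.

-3.5 m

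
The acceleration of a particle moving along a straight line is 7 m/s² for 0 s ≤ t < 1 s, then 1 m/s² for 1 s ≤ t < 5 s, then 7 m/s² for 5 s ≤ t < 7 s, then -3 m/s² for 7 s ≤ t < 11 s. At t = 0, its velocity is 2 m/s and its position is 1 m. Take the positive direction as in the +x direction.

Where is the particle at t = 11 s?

On each constant-a segment, Δv = aΔt and Δx = v₀Δt + ½aΔt²; chain segment to segment.
0–1 s: v starts 2 m/s; Δx = 2·1 + ½·7·1² = 5.5 m; v ends 9 m/s.
1–5 s: v starts 9 m/s; Δx = 9·4 + ½·1·4² = 44 m; v ends 13 m/s.
5–7 s: v starts 13 m/s; Δx = 13·2 + ½·7·2² = 40 m; v ends 27 m/s.
7–11 s: v starts 27 m/s; Δx = 27·4 + ½·-3·4² = 84 m; v ends 15 m/s.
x(11) = 1 + Σ Δx = 174.5 m.

174.5 m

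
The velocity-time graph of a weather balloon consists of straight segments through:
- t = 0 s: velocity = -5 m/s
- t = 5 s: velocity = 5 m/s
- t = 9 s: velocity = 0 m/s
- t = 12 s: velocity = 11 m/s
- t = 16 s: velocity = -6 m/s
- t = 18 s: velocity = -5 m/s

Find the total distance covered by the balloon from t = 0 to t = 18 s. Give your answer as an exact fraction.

Total distance travelled is ∫|v| dt — sum the magnitudes of each area piece.
0–5 s: v = 0 at t = 2.5 s; triangle areas 6.25 + 6.25 = 12.5 m
5–9 s: |½(5 + 0)(4)| = 10 m
9–12 s: |½(0 + 11)(3)| = 16.5 m
12–16 s: v = 0 at t = 248/17 s; triangle areas 242/17 + 72/17 = 314/17 m
16–18 s: |½(-6 + -5)(2)| = 11 m
Total distance = 1164/17 m

1164/17 m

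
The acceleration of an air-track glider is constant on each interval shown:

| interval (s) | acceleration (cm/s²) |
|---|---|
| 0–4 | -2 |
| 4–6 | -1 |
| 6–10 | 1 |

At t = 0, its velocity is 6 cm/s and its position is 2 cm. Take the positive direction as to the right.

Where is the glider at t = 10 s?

On each constant-a segment, Δv = aΔt and Δx = v₀Δt + ½aΔt²; chain segment to segment.
0–4 s: v starts 6 cm/s; Δx = 6·4 + ½·-2·4² = 8 cm; v ends -2 cm/s.
4–6 s: v starts -2 cm/s; Δx = -2·2 + ½·-1·2² = -6 cm; v ends -4 cm/s.
6–10 s: v starts -4 cm/s; Δx = -4·4 + ½·1·4² = -8 cm; v ends 0 cm/s.
x(10) = 2 + Σ Δx = -4 cm.

-4 cm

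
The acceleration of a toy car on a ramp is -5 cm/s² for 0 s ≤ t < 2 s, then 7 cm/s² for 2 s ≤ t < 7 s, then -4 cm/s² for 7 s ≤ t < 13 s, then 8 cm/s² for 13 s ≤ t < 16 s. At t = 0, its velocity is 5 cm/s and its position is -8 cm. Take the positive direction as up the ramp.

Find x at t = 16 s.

216.5 cm

On each constant-a segment, Δv = aΔt and Δx = v₀Δt + ½aΔt²; chain segment to segment.
0–2 s: v starts 5 cm/s; Δx = 5·2 + ½·-5·2² = 0 cm; v ends -5 cm/s.
2–7 s: v starts -5 cm/s; Δx = -5·5 + ½·7·5² = 62.5 cm; v ends 30 cm/s.
7–13 s: v starts 30 cm/s; Δx = 30·6 + ½·-4·6² = 108 cm; v ends 6 cm/s.
13–16 s: v starts 6 cm/s; Δx = 6·3 + ½·8·3² = 54 cm; v ends 30 cm/s.
x(16) = -8 + Σ Δx = 216.5 cm.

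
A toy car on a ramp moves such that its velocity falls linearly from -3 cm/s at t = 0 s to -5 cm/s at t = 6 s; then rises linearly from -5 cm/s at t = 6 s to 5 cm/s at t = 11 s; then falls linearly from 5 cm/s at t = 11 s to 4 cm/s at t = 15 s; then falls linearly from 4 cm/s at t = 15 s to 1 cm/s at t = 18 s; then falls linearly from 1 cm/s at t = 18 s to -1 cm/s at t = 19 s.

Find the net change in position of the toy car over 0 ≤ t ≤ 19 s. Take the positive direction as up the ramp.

Net displacement equals the area under the velocity-time graph (areas below the axis count negative).
0–6 s: ½(-3 + -5)(6) = -24 cm
6–11 s: ½(-5 + 5)(5) = 0 cm
11–15 s: ½(5 + 4)(4) = 18 cm
15–18 s: ½(4 + 1)(3) = 7.5 cm
18–19 s: ½(1 + -1)(1) = 0 cm
Net displacement = 1.5 cm

1.5 cm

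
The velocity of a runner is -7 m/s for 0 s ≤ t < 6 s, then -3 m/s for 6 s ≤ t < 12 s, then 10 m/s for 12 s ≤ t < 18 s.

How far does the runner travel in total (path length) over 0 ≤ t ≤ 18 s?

120 m

Distance (not displacement) is the total path length: add the absolute areas under v-t.
0–6 s: |-7| × 6 = 42 m
6–12 s: |-3| × 6 = 18 m
12–18 s: |10| × 6 = 60 m
Total distance = 120 m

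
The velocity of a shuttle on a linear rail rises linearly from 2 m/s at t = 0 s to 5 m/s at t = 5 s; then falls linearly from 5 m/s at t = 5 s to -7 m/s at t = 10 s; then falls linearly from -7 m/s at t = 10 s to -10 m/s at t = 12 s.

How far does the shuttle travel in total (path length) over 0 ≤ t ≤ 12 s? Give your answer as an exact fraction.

599/12 m

Distance (not displacement) is the total path length: add the absolute areas under v-t.
0–5 s: |½(2 + 5)(5)| = 17.5 m
5–10 s: v = 0 at t = 85/12 s; triangle areas 125/24 + 245/24 = 185/12 m
10–12 s: |½(-7 + -10)(2)| = 17 m
Total distance = 599/12 m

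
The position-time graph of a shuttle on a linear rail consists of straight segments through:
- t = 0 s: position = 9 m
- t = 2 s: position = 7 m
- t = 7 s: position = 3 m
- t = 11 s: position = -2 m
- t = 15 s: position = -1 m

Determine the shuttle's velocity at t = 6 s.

Velocity is the slope of the x-t graph on 2–7 s: (3 − 7)/(7 − 2) = -0.8 m/s.

-0.8 m/s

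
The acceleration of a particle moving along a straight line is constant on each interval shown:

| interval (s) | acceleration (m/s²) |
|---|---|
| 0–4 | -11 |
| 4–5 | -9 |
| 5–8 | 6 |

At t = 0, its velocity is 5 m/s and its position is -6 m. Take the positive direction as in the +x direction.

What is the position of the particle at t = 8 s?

On each constant-a segment, Δv = aΔt and Δx = v₀Δt + ½aΔt²; chain segment to segment.
0–4 s: v starts 5 m/s; Δx = 5·4 + ½·-11·4² = -68 m; v ends -39 m/s.
4–5 s: v starts -39 m/s; Δx = -39·1 + ½·-9·1² = -43.5 m; v ends -48 m/s.
5–8 s: v starts -48 m/s; Δx = -48·3 + ½·6·3² = -117 m; v ends -30 m/s.
x(8) = -6 + Σ Δx = -234.5 m.

-234.5 m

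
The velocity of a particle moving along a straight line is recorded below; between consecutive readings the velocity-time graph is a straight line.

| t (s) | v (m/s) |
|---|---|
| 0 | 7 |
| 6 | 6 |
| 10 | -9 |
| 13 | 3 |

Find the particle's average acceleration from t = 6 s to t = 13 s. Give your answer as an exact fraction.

Average acceleration = Δv/Δt = (3 − 6)/(13 − 6) = -3/7 m/s².

-3/7 m/s²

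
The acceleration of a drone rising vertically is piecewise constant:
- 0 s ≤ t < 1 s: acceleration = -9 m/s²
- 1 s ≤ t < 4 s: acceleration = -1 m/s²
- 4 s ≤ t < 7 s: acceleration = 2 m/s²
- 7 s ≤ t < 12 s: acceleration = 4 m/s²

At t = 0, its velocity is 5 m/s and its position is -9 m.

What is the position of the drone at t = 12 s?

8 m

On each constant-a segment, Δv = aΔt and Δx = v₀Δt + ½aΔt²; chain segment to segment.
0–1 s: v starts 5 m/s; Δx = 5·1 + ½·-9·1² = 0.5 m; v ends -4 m/s.
1–4 s: v starts -4 m/s; Δx = -4·3 + ½·-1·3² = -16.5 m; v ends -7 m/s.
4–7 s: v starts -7 m/s; Δx = -7·3 + ½·2·3² = -12 m; v ends -1 m/s.
7–12 s: v starts -1 m/s; Δx = -1·5 + ½·4·5² = 45 m; v ends 19 m/s.
x(12) = -9 + Σ Δx = 8 m.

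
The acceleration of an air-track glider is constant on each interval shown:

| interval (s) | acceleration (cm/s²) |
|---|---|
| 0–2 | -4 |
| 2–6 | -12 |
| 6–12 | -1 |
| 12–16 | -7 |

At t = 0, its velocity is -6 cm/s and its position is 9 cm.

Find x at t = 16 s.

On each constant-a segment, Δv = aΔt and Δx = v₀Δt + ½aΔt²; chain segment to segment.
0–2 s: v starts -6 cm/s; Δx = -6·2 + ½·-4·2² = -20 cm; v ends -14 cm/s.
2–6 s: v starts -14 cm/s; Δx = -14·4 + ½·-12·4² = -152 cm; v ends -62 cm/s.
6–12 s: v starts -62 cm/s; Δx = -62·6 + ½·-1·6² = -390 cm; v ends -68 cm/s.
12–16 s: v starts -68 cm/s; Δx = -68·4 + ½·-7·4² = -328 cm; v ends -96 cm/s.
x(16) = 9 + Σ Δx = -881 cm.

-881 cm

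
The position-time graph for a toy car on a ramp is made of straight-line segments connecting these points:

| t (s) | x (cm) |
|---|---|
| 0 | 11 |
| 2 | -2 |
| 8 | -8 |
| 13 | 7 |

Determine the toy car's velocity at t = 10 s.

3 cm/s

Velocity is the slope of the x-t graph on 8–13 s: (7 − -8)/(13 − 8) = 3 cm/s.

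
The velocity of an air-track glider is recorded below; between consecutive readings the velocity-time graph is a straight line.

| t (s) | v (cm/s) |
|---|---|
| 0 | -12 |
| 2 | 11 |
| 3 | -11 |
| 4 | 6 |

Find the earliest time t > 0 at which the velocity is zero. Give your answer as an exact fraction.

t = 24/23 s

v changes sign on 0–2 s (from -12 to 11); the graph is linear there, so v = 0 at t = 0 + (12)·(2 − 0)/(11 − -12) = 24/23 s.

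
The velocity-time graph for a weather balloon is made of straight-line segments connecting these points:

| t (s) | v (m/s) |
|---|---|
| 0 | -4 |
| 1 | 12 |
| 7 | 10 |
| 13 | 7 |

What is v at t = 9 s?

9 m/s

On 7–13 s the graph is linear from 10 to 7 m/s: v(9) = 10 + (7 − 10)·(9 − 7)/(13 − 7) = 9 m/s.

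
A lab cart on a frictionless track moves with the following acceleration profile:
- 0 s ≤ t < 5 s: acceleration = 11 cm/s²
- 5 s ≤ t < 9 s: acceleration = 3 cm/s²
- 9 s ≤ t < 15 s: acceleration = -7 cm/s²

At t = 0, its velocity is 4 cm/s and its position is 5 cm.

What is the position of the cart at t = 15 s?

722.5 cm

On each constant-a segment, Δv = aΔt and Δx = v₀Δt + ½aΔt²; chain segment to segment.
0–5 s: v starts 4 cm/s; Δx = 4·5 + ½·11·5² = 157.5 cm; v ends 59 cm/s.
5–9 s: v starts 59 cm/s; Δx = 59·4 + ½·3·4² = 260 cm; v ends 71 cm/s.
9–15 s: v starts 71 cm/s; Δx = 71·6 + ½·-7·6² = 300 cm; v ends 29 cm/s.
x(15) = 5 + Σ Δx = 722.5 cm.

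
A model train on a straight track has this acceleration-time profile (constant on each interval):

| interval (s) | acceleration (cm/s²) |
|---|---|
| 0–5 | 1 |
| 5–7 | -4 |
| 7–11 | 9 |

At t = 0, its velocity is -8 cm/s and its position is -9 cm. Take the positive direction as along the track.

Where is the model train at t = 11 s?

-22.5 cm

On each constant-a segment, Δv = aΔt and Δx = v₀Δt + ½aΔt²; chain segment to segment.
0–5 s: v starts -8 cm/s; Δx = -8·5 + ½·1·5² = -27.5 cm; v ends -3 cm/s.
5–7 s: v starts -3 cm/s; Δx = -3·2 + ½·-4·2² = -14 cm; v ends -11 cm/s.
7–11 s: v starts -11 cm/s; Δx = -11·4 + ½·9·4² = 28 cm; v ends 25 cm/s.
x(11) = -9 + Σ Δx = -22.5 cm.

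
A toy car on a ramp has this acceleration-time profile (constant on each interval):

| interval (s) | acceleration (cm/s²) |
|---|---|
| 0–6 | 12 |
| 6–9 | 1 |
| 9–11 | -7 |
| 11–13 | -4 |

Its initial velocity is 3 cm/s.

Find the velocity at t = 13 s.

56 cm/s

Δv equals the area under the a-t graph; then v = v₀ + Δv.
0–6 s: 12 × 6 = 72 cm/s
6–9 s: 1 × 3 = 3 cm/s
9–11 s: -7 × 2 = -14 cm/s
11–13 s: -4 × 2 = -8 cm/s
Δv = 53 cm/s, so v(13) = 3 + (53) = 56 cm/s.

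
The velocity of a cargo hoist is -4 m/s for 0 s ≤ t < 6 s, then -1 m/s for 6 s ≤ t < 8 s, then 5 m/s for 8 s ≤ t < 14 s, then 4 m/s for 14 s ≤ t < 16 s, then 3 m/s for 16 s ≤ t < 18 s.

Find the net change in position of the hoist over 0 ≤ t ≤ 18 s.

18 m

Displacement is the signed area under the v-t curve.
0–6 s: -4 × 6 = -24 m
6–8 s: -1 × 2 = -2 m
8–14 s: 5 × 6 = 30 m
14–16 s: 4 × 2 = 8 m
16–18 s: 3 × 2 = 6 m
Net displacement = 18 m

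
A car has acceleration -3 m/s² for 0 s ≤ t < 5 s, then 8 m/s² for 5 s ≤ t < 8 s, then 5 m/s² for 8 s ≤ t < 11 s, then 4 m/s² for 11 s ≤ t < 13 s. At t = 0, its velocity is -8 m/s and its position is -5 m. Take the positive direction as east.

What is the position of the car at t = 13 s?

-50 m

On each constant-a segment, Δv = aΔt and Δx = v₀Δt + ½aΔt²; chain segment to segment.
0–5 s: v starts -8 m/s; Δx = -8·5 + ½·-3·5² = -77.5 m; v ends -23 m/s.
5–8 s: v starts -23 m/s; Δx = -23·3 + ½·8·3² = -33 m; v ends 1 m/s.
8–11 s: v starts 1 m/s; Δx = 1·3 + ½·5·3² = 25.5 m; v ends 16 m/s.
11–13 s: v starts 16 m/s; Δx = 16·2 + ½·4·2² = 40 m; v ends 24 m/s.
x(13) = -5 + Σ Δx = -50 m.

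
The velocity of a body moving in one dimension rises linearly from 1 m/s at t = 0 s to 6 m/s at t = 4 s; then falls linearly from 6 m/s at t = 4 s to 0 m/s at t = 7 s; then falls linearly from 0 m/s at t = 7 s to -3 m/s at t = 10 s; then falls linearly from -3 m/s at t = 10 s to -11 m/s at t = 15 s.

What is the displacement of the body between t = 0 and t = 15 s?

-16.5 m

Displacement is the signed area under the v-t curve.
0–4 s: ½(1 + 6)(4) = 14 m
4–7 s: ½(6 + 0)(3) = 9 m
7–10 s: ½(0 + -3)(3) = -4.5 m
10–15 s: ½(-3 + -11)(5) = -35 m
Net displacement = -16.5 m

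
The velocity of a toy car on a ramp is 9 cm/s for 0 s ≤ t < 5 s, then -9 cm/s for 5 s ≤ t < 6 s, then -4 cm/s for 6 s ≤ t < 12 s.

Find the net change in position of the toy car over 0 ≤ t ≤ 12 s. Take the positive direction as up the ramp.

Net displacement equals the area under the velocity-time graph (areas below the axis count negative).
0–5 s: 9 × 5 = 45 cm
5–6 s: -9 × 1 = -9 cm
6–12 s: -4 × 6 = -24 cm
Net displacement = 12 cm

12 cm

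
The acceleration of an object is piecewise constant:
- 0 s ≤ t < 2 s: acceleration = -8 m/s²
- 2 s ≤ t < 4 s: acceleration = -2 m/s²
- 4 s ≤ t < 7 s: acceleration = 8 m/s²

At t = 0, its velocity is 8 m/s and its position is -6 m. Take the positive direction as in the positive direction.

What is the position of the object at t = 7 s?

-26 m

On each constant-a segment, Δv = aΔt and Δx = v₀Δt + ½aΔt²; chain segment to segment.
0–2 s: v starts 8 m/s; Δx = 8·2 + ½·-8·2² = 0 m; v ends -8 m/s.
2–4 s: v starts -8 m/s; Δx = -8·2 + ½·-2·2² = -20 m; v ends -12 m/s.
4–7 s: v starts -12 m/s; Δx = -12·3 + ½·8·3² = 0 m; v ends 12 m/s.
x(7) = -6 + Σ Δx = -26 m.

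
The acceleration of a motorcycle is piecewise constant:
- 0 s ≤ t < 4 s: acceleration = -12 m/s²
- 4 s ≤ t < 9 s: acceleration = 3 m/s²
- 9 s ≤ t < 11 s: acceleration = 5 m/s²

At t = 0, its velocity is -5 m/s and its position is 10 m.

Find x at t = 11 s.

On each constant-a segment, Δv = aΔt and Δx = v₀Δt + ½aΔt²; chain segment to segment.
0–4 s: v starts -5 m/s; Δx = -5·4 + ½·-12·4² = -116 m; v ends -53 m/s.
4–9 s: v starts -53 m/s; Δx = -53·5 + ½·3·5² = -227.5 m; v ends -38 m/s.
9–11 s: v starts -38 m/s; Δx = -38·2 + ½·5·2² = -66 m; v ends -28 m/s.
x(11) = 10 + Σ Δx = -399.5 m.

-399.5 m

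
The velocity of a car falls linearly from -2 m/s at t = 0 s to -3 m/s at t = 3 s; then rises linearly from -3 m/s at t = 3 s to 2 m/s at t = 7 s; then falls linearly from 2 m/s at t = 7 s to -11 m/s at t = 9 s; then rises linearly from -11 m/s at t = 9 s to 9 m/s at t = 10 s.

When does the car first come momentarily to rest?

t = 5.4 s

v changes sign on 3–7 s (from -3 to 2); the graph is linear there, so v = 0 at t = 3 + (3)·(7 − 3)/(2 − -3) = 5.4 s.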